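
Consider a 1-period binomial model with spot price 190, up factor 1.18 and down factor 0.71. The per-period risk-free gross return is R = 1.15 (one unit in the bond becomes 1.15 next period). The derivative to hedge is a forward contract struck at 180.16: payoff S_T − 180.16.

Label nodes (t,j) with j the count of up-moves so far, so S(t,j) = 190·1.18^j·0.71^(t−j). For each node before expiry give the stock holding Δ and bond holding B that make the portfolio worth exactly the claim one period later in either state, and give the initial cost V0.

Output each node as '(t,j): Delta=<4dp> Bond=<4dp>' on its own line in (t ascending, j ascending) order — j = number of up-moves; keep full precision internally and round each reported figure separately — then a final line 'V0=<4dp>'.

(0,0): Delta=1.0000 Bond=-156.6609
V0=33.3391

No-arbitrage ⇒ martingale measure with p* = (R−d)/(u−d) = 0.9362.
Terminal payoffs: V(1,0)=-45.2600, V(1,1)=44.0400
(0,0): S=190.0000. Δ = (V_up−V_dn)/(S_up−S_dn) = (44.0400−-45.2600)/(224.2000−134.9000) = 1.0000. V = [p*·44.0400 + (1−p*)·-45.2600]/1.15 = 33.3391. B = V − Δ·S = -156.6609.
The time-0 hedge costs 33.3391, which is the no-arbitrage price.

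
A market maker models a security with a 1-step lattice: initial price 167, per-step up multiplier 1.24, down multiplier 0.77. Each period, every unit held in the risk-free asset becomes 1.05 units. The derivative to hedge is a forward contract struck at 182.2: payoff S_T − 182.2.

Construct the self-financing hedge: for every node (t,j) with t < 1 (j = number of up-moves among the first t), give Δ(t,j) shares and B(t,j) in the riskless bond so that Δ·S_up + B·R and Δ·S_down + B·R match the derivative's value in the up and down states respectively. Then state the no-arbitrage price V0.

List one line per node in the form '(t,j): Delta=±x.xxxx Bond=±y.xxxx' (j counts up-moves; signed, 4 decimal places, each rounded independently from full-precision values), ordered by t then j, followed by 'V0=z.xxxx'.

No-arbitrage ⇒ martingale measure with p* = (R−d)/(u−d) = 0.5957.
At expiry t=1: V(1,0)=-53.6100, V(1,1)=24.8800
  t=0,j=0: stock 167.0000 → up 207.0800 (V=24.8800), down 128.5900 (V=-53.6100). Price -6.5238; hedge Δ=1.0000, bond B=-173.5238.
The time-0 hedge costs -6.5238, which is the no-arbitrage price.

(0,0): Delta=1.0000 Bond=-173.5238
V0=-6.5238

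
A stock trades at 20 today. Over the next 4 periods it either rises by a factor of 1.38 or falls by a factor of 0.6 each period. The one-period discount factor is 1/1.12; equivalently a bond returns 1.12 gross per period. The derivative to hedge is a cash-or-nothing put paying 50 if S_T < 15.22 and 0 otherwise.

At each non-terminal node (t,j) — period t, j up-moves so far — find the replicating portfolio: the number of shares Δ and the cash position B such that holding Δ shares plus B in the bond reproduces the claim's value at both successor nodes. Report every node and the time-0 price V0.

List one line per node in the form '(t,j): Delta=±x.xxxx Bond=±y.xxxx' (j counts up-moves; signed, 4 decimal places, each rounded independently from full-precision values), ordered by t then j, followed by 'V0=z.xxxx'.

(0,0): Delta=-1.0139 Bond=33.2244
(1,0): Delta=-1.8927 Bond=47.7562
(1,1): Delta=-0.8229 Bond=31.9389
(2,0): Delta=0.0000 Bond=39.8597
(2,1): Delta=-2.3041 Bond=60.3006
(2,2): Delta=-0.5009 Bond=23.5070
(3,0): Delta=0.0000 Bond=44.6429
(3,1): Delta=0.0000 Bond=44.6429
(3,2): Delta=-2.8050 Bond=78.9835
(3,3): Delta=0.0000 Bond=0.0000
V0=12.9457

Under the risk-neutral measure, an up-move has probability p* = (R−d)/(u−d) = 0.6667 and values discount at R = 1.12.
At expiry t=4: V(4,0)=50.0000, V(4,1)=50.0000, V(4,2)=50.0000, V(4,3)=0.0000, V(4,4)=0.0000
  t=3,j=0: stock 4.3200 → up 5.9616 (V=50.0000), down 2.5920 (V=50.0000). Price 44.6429; hedge Δ=0.0000, bond B=44.6429.
  t=3,j=1: stock 9.9360 → up 13.7117 (V=50.0000), down 5.9616 (V=50.0000). Price 44.6429; hedge Δ=0.0000, bond B=44.6429.
  t=3,j=2: stock 22.8528 → up 31.5369 (V=0.0000), down 13.7117 (V=50.0000). Price 14.8810; hedge Δ=-2.8050, bond B=78.9835.
  t=3,j=3: stock 52.5614 → up 72.5348 (V=0.0000), down 31.5369 (V=0.0000). Price 0.0000; hedge Δ=0.0000, bond B=0.0000.
  t=2,j=0: stock 7.2000 → up 9.9360 (V=44.6429), down 4.3200 (V=44.6429). Price 39.8597; hedge Δ=0.0000, bond B=39.8597.
  t=2,j=1: stock 16.5600 → up 22.8528 (V=14.8810), down 9.9360 (V=44.6429). Price 22.1443; hedge Δ=-2.3041, bond B=60.3006.
  t=2,j=2: stock 38.0880 → up 52.5614 (V=0.0000), down 22.8528 (V=14.8810). Price 4.4289; hedge Δ=-0.5009, bond B=23.5070.
  t=1,j=0: stock 12.0000 → up 16.5600 (V=22.1443), down 7.2000 (V=39.8597). Price 25.0441; hedge Δ=-1.8927, bond B=47.7562.
  t=1,j=1: stock 27.6000 → up 38.0880 (V=4.4289), down 16.5600 (V=22.1443). Price 9.2268; hedge Δ=-0.8229, bond B=31.9389.
  t=0,j=0: stock 20.0000 → up 27.6000 (V=9.2268), down 12.0000 (V=25.0441). Price 12.9457; hedge Δ=-1.0139, bond B=33.2244.
Check: Δ(0,0)·S0 + B(0,0) = 12.9457 = V0.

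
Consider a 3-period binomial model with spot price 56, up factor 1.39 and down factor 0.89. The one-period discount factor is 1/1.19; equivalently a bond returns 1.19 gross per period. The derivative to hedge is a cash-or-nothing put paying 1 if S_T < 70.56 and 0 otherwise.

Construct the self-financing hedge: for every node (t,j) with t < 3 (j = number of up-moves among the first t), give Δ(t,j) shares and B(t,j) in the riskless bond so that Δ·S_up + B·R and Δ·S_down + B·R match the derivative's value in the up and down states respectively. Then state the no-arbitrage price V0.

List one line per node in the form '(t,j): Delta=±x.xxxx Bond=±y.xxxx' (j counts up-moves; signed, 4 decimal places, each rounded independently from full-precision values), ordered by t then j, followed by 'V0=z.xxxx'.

(0,0): Delta=-0.0121 Bond=0.8868
(1,0): Delta=-0.0202 Bond=1.4603
(1,1): Delta=-0.0086 Bond=0.7853
(2,0): Delta=0.0000 Bond=0.8403
(2,1): Delta=-0.0289 Bond=2.3361
(2,2): Delta=0.0000 Bond=0.0000
V0=0.2089

Risk-neutral probability p* = (R−d)/(u−d) = (1.19−0.89)/(1.39−0.89) = 0.6000.
Payoff layer (t=3): V(3,0)=1.0000, V(3,1)=1.0000, V(3,2)=0.0000, V(3,3)=0.0000
(2,0): S=44.3576. Δ = (V_up−V_dn)/(S_up−S_dn) = (1.0000−1.0000)/(61.6571−39.4783) = 0.0000. V = [p*·1.0000 + (1−p*)·1.0000]/1.19 = 0.8403. B = V − Δ·S = 0.8403.
(2,1): S=69.2776. Δ = (V_up−V_dn)/(S_up−S_dn) = (0.0000−1.0000)/(96.2959−61.6571) = -0.0289. V = [p*·0.0000 + (1−p*)·1.0000]/1.19 = 0.3361. B = V − Δ·S = 2.3361.
(2,2): S=108.1976. Δ = (V_up−V_dn)/(S_up−S_dn) = (0.0000−0.0000)/(150.3947−96.2959) = 0.0000. V = [p*·0.0000 + (1−p*)·0.0000]/1.19 = 0.0000. B = V − Δ·S = 0.0000.
(1,0): S=49.8400. Δ = (V_up−V_dn)/(S_up−S_dn) = (0.3361−0.8403)/(69.2776−44.3576) = -0.0202. V = [p*·0.3361 + (1−p*)·0.8403]/1.19 = 0.4519. B = V − Δ·S = 1.4603.
(1,1): S=77.8400. Δ = (V_up−V_dn)/(S_up−S_dn) = (0.0000−0.3361)/(108.1976−69.2776) = -0.0086. V = [p*·0.0000 + (1−p*)·0.3361]/1.19 = 0.1130. B = V − Δ·S = 0.7853.
(0,0): S=56.0000. Δ = (V_up−V_dn)/(S_up−S_dn) = (0.1130−0.4519)/(77.8400−49.8400) = -0.0121. V = [p*·0.1130 + (1−p*)·0.4519]/1.19 = 0.2089. B = V − Δ·S = 0.8868.
Self-financing check: at every node Δ·S+B equals the discounted successor values.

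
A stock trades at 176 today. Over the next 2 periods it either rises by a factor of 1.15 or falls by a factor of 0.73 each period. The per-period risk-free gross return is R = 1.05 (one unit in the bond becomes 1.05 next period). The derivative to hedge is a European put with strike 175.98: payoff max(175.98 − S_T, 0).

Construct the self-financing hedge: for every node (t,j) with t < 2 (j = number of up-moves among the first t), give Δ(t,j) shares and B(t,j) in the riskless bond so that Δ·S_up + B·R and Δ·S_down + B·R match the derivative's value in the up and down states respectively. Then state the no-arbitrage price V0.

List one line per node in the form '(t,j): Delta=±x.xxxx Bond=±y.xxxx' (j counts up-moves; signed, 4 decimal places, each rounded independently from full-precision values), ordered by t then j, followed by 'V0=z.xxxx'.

(0,0): Delta=-0.4426 Bond=91.4180
(1,0): Delta=-1.0000 Bond=167.6000
(1,1): Delta=-0.3321 Bond=73.6104
V0=13.5154

No-arbitrage ⇒ martingale measure with p* = (R−d)/(u−d) = 0.7619.
Terminal values V(2,·): V(2,0)=82.1896, V(2,1)=28.2280, V(2,2)=0.0000
  t=1,j=0: stock 128.4800 → up 147.7520 (V=28.2280), down 93.7904 (V=82.1896). Price 39.1200; hedge Δ=-1.0000, bond B=167.6000.
  t=1,j=1: stock 202.4000 → up 232.7600 (V=0.0000), down 147.7520 (V=28.2280). Price 6.4009; hedge Δ=-0.3321, bond B=73.6104.
  t=0,j=0: stock 176.0000 → up 202.4000 (V=6.4009), down 128.4800 (V=39.1200). Price 13.5154; hedge Δ=-0.4426, bond B=91.4180.
Root portfolio cost Δ·176+B reproduces V0=13.5154.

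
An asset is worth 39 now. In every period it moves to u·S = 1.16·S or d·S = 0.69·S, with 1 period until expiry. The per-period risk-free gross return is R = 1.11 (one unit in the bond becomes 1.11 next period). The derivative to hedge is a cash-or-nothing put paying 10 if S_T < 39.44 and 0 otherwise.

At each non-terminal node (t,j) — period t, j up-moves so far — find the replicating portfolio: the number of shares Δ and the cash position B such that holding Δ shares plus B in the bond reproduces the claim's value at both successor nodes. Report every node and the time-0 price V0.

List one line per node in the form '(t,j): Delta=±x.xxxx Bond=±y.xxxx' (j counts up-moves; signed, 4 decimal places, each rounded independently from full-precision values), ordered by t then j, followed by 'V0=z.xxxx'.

No-arbitrage ⇒ martingale measure with p* = (R−d)/(u−d) = 0.8936.
Terminal values V(1,·): V(1,0)=10.0000, V(1,1)=0.0000
Node (0,0) S=39.0000: V=(p*·0.0000+(1−p*)·10.0000)/1.11=0.9584; Δ=(0.0000−10.0000)/(45.2400−26.9100)=-0.5456; B=V−Δ·S=22.2350
Root portfolio cost Δ·39+B reproduces V0=0.9584.

(0,0): Delta=-0.5456 Bond=22.2350
V0=0.9584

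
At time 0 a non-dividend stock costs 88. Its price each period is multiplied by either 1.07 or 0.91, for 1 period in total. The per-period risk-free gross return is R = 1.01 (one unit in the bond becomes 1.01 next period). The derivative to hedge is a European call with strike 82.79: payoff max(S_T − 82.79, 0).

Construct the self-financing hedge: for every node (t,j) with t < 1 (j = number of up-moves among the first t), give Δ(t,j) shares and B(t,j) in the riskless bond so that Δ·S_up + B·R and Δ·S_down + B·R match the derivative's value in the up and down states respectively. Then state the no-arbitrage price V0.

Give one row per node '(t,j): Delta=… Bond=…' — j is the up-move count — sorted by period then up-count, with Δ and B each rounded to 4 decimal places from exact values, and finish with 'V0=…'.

Since d<R<u, set p* = (R−d)/(u−d) = 0.6250; price each node as the discounted p*-expectation of its children.
At expiry t=1: V(1,0)=0.0000, V(1,1)=11.3700
(0,0): S=88.0000. Δ = (V_up−V_dn)/(S_up−S_dn) = (11.3700−0.0000)/(94.1600−80.0800) = 0.8075. V = [p*·11.3700 + (1−p*)·0.0000]/1.01 = 7.0359. B = V − Δ·S = -64.0266.
Root portfolio cost Δ·88+B reproduces V0=7.0359.

(0,0): Delta=0.8075 Bond=-64.0266
V0=7.0359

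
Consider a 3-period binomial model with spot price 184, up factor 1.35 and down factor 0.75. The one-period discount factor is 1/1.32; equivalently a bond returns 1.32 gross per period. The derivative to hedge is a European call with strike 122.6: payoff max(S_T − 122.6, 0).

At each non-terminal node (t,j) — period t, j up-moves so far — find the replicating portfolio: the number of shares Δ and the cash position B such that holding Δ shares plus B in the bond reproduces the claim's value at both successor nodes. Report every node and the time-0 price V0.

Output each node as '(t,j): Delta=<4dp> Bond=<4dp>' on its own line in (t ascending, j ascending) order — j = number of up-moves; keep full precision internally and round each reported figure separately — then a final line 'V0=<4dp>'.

(0,0): Delta=0.9994 Bond=-53.1951
(1,0): Delta=0.9794 Bond=-67.4589
(1,1): Delta=1.0000 Bond=-70.3627
(2,0): Delta=0.2758 Bond=-16.2169
(2,1): Delta=1.0000 Bond=-92.8788
(2,2): Delta=1.0000 Bond=-92.8788
V0=130.6974

No-arbitrage ⇒ martingale measure with p* = (R−d)/(u−d) = 0.9500.
Payoff layer (t=3): V(3,0)=0.0000, V(3,1)=17.1250, V(3,2)=128.9050, V(3,3)=330.1090
Node (2,0) S=103.5000: V=(p*·17.1250+(1−p*)·0.0000)/1.32=12.3248; Δ=(17.1250−0.0000)/(139.7250−77.6250)=0.2758; B=V−Δ·S=-16.2169
Node (2,1) S=186.3000: V=(p*·128.9050+(1−p*)·17.1250)/1.32=93.4212; Δ=(128.9050−17.1250)/(251.5050−139.7250)=1.0000; B=V−Δ·S=-92.8788
Node (2,2) S=335.3400: V=(p*·330.1090+(1−p*)·128.9050)/1.32=242.4612; Δ=(330.1090−128.9050)/(452.7090−251.5050)=1.0000; B=V−Δ·S=-92.8788
Node (1,0) S=138.0000: V=(p*·93.4212+(1−p*)·12.3248)/1.32=67.7018; Δ=(93.4212−12.3248)/(186.3000−103.5000)=0.9794; B=V−Δ·S=-67.4589
Node (1,1) S=248.4000: V=(p*·242.4612+(1−p*)·93.4212)/1.32=178.0373; Δ=(242.4612−93.4212)/(335.3400−186.3000)=1.0000; B=V−Δ·S=-70.3627
Node (0,0) S=184.0000: V=(p*·178.0373+(1−p*)·67.7018)/1.32=130.6974; Δ=(178.0373−67.7018)/(248.4000−138.0000)=0.9994; B=V−Δ·S=-53.1951
Root portfolio cost Δ·184+B reproduces V0=130.6974.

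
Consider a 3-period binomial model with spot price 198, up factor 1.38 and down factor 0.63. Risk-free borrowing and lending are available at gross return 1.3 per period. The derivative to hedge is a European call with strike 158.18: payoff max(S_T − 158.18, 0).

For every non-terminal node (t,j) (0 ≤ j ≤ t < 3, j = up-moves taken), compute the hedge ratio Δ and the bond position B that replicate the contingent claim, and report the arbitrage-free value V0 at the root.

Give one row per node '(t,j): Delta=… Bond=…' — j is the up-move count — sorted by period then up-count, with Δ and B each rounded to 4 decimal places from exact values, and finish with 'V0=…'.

Risk-neutral probability p* = (R−d)/(u−d) = (1.3−0.63)/(1.38−0.63) = 0.8933.
At expiry t=3: V(3,0)=0.0000, V(3,1)=0.0000, V(3,2)=79.3749, V(3,3)=362.1783
(2,0): S=78.5862. Δ = (V_up−V_dn)/(S_up−S_dn) = (0.0000−0.0000)/(108.4490−49.5093) = 0.0000. V = [p*·0.0000 + (1−p*)·0.0000]/1.3 = 0.0000. B = V − Δ·S = 0.0000.
(2,1): S=172.1412. Δ = (V_up−V_dn)/(S_up−S_dn) = (79.3749−0.0000)/(237.5549−108.4490) = 0.6148. V = [p*·79.3749 + (1−p*)·0.0000]/1.3 = 54.5448. B = V − Δ·S = -51.2884.
(2,2): S=377.0712. Δ = (V_up−V_dn)/(S_up−S_dn) = (362.1783−79.3749)/(520.3583−237.5549) = 1.0000. V = [p*·362.1783 + (1−p*)·79.3749]/1.3 = 255.3943. B = V − Δ·S = -121.6769.
(1,0): S=124.7400. Δ = (V_up−V_dn)/(S_up−S_dn) = (54.5448−0.0000)/(172.1412−78.5862) = 0.5830. V = [p*·54.5448 + (1−p*)·0.0000]/1.3 = 37.4820. B = V − Δ·S = -35.2443.
(1,1): S=273.2400. Δ = (V_up−V_dn)/(S_up−S_dn) = (255.3943−54.5448)/(377.0712−172.1412) = 0.9801. V = [p*·255.3943 + (1−p*)·54.5448]/1.3 = 179.9772. B = V − Δ·S = -87.8222.
(0,0): S=198.0000. Δ = (V_up−V_dn)/(S_up−S_dn) = (179.9772−37.4820)/(273.2400−124.7400) = 0.9596. V = [p*·179.9772 + (1−p*)·37.4820]/1.3 = 126.7521. B = V − Δ·S = -63.2414.
The time-0 hedge costs 126.7521, which is the no-arbitrage price.

(0,0): Delta=0.9596 Bond=-63.2414
(1,0): Delta=0.5830 Bond=-35.2443
(1,1): Delta=0.9801 Bond=-87.8222
(2,0): Delta=0.0000 Bond=0.0000
(2,1): Delta=0.6148 Bond=-51.2884
(2,2): Delta=1.0000 Bond=-121.6769
V0=126.7521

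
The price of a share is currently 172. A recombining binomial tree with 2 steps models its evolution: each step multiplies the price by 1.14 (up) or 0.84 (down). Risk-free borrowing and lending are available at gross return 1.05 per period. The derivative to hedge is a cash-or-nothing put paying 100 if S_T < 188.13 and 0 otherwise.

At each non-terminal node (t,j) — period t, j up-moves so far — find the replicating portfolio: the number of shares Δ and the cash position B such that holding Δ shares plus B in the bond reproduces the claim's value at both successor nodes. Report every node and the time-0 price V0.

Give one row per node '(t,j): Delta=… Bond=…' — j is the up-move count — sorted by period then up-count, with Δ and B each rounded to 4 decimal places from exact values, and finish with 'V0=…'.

(0,0): Delta=-1.2920 Bond=268.4807
(1,0): Delta=0.0000 Bond=95.2381
(1,1): Delta=-1.7000 Bond=361.9048
V0=46.2585

Under the risk-neutral measure, an up-move has probability p* = (R−d)/(u−d) = 0.7000 and values discount at R = 1.05.
At expiry t=2: V(2,0)=100.0000, V(2,1)=100.0000, V(2,2)=0.0000
(1,0): S=144.4800. Δ = (V_up−V_dn)/(S_up−S_dn) = (100.0000−100.0000)/(164.7072−121.3632) = 0.0000. V = [p*·100.0000 + (1−p*)·100.0000]/1.05 = 95.2381. B = V − Δ·S = 95.2381.
(1,1): S=196.0800. Δ = (V_up−V_dn)/(S_up−S_dn) = (0.0000−100.0000)/(223.5312−164.7072) = -1.7000. V = [p*·0.0000 + (1−p*)·100.0000]/1.05 = 28.5714. B = V − Δ·S = 361.9048.
(0,0): S=172.0000. Δ = (V_up−V_dn)/(S_up−S_dn) = (28.5714−95.2381)/(196.0800−144.4800) = -1.2920. V = [p*·28.5714 + (1−p*)·95.2381]/1.05 = 46.2585. B = V − Δ·S = 268.4807.
Root portfolio cost Δ·172+B reproduces V0=46.2585.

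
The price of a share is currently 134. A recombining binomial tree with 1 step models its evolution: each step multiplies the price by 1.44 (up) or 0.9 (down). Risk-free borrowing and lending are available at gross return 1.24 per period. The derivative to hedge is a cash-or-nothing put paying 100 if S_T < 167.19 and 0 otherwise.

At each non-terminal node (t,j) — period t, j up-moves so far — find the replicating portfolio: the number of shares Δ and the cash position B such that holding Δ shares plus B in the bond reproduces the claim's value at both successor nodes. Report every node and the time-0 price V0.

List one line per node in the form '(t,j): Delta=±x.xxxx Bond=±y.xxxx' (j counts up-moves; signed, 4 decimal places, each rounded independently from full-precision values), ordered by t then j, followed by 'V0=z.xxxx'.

Since d<R<u, set p* = (R−d)/(u−d) = 0.6296; price each node as the discounted p*-expectation of its children.
Terminal values V(1,·): V(1,0)=100.0000, V(1,1)=0.0000
Node (0,0) S=134.0000: V=(p*·0.0000+(1−p*)·100.0000)/1.24=29.8686; Δ=(0.0000−100.0000)/(192.9600−120.6000)=-1.3820; B=V−Δ·S=215.0538
Root portfolio cost Δ·134+B reproduces V0=29.8686.

(0,0): Delta=-1.3820 Bond=215.0538
V0=29.8686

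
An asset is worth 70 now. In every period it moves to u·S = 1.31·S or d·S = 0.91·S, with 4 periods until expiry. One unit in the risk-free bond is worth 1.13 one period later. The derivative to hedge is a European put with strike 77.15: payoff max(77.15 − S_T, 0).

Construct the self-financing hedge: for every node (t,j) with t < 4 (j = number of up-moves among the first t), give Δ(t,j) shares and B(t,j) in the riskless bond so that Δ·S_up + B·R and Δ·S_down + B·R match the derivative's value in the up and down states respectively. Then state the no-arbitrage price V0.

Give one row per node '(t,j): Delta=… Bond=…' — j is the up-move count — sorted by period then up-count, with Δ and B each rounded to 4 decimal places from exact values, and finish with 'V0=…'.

(0,0): Delta=-0.1141 Bond=9.7128
(1,0): Delta=-0.2538 Bond=19.8690
(1,1): Delta=-0.0348 Bond=3.6988
(2,0): Delta=-0.5313 Bond=38.5411
(2,1): Delta=-0.0960 Bond=9.2882
(2,2): Delta=0.0000 Bond=0.0000
(3,0): Delta=-1.0000 Bond=68.2743
(3,1): Delta=-0.2649 Bond=23.3236
(3,2): Delta=0.0000 Bond=0.0000
(3,3): Delta=0.0000 Bond=0.0000
V0=1.7225

Risk-neutral probability p* = (R−d)/(u−d) = (1.13−0.91)/(1.31−0.91) = 0.5500.
Payoff layer (t=4): V(4,0)=29.1475, V(4,1)=8.0475, V(4,2)=0.0000, V(4,3)=0.0000, V(4,4)=0.0000
(3,0): S=52.7500. Δ = (V_up−V_dn)/(S_up−S_dn) = (8.0475−29.1475)/(69.1025−48.0025) = -1.0000. V = [p*·8.0475 + (1−p*)·29.1475]/1.13 = 15.5244. B = V − Δ·S = 68.2743.
(3,1): S=75.9368. Δ = (V_up−V_dn)/(S_up−S_dn) = (0.0000−8.0475)/(99.4772−69.1025) = -0.2649. V = [p*·0.0000 + (1−p*)·8.0475]/1.13 = 3.2048. B = V − Δ·S = 23.3236.
(3,2): S=109.3156. Δ = (V_up−V_dn)/(S_up−S_dn) = (0.0000−0.0000)/(143.2034−99.4772) = 0.0000. V = [p*·0.0000 + (1−p*)·0.0000]/1.13 = 0.0000. B = V − Δ·S = 0.0000.
(3,3): S=157.3664. Δ = (V_up−V_dn)/(S_up−S_dn) = (0.0000−0.0000)/(206.1499−143.2034) = 0.0000. V = [p*·0.0000 + (1−p*)·0.0000]/1.13 = 0.0000. B = V − Δ·S = 0.0000.
(2,0): S=57.9670. Δ = (V_up−V_dn)/(S_up−S_dn) = (3.2048−15.5244)/(75.9368−52.7500) = -0.5313. V = [p*·3.2048 + (1−p*)·15.5244]/1.13 = 7.7421. B = V − Δ·S = 38.5411.
(2,1): S=83.4470. Δ = (V_up−V_dn)/(S_up−S_dn) = (0.0000−3.2048)/(109.3156−75.9368) = -0.0960. V = [p*·0.0000 + (1−p*)·3.2048]/1.13 = 1.2762. B = V − Δ·S = 9.2882.
(2,2): S=120.1270. Δ = (V_up−V_dn)/(S_up−S_dn) = (0.0000−0.0000)/(157.3664−109.3156) = 0.0000. V = [p*·0.0000 + (1−p*)·0.0000]/1.13 = 0.0000. B = V − Δ·S = 0.0000.
(1,0): S=63.7000. Δ = (V_up−V_dn)/(S_up−S_dn) = (1.2762−7.7421)/(83.4470−57.9670) = -0.2538. V = [p*·1.2762 + (1−p*)·7.7421]/1.13 = 3.7043. B = V − Δ·S = 19.8690.
(1,1): S=91.7000. Δ = (V_up−V_dn)/(S_up−S_dn) = (0.0000−1.2762)/(120.1270−83.4470) = -0.0348. V = [p*·0.0000 + (1−p*)·1.2762]/1.13 = 0.5082. B = V − Δ·S = 3.6988.
(0,0): S=70.0000. Δ = (V_up−V_dn)/(S_up−S_dn) = (0.5082−3.7043)/(91.7000−63.7000) = -0.1141. V = [p*·0.5082 + (1−p*)·3.7043]/1.13 = 1.7225. B = V − Δ·S = 9.7128.
Each (Δ,B) replicates both successor values, so the strategy is self-financing and V0 is arbitrage-free.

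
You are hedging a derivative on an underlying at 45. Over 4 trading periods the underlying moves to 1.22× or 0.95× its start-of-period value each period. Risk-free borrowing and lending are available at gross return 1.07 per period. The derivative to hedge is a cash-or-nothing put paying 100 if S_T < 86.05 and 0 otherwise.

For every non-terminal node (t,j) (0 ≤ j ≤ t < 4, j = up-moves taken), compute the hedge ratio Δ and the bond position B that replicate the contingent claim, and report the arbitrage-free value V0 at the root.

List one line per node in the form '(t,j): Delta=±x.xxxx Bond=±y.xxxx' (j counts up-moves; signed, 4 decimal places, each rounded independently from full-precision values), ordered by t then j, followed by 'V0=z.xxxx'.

Risk-neutral probability p* = (R−d)/(u−d) = (1.07−0.95)/(1.22−0.95) = 0.4444.
Payoff layer (t=4): V(4,0)=100.0000, V(4,1)=100.0000, V(4,2)=100.0000, V(4,3)=100.0000, V(4,4)=0.0000
(3,0): S=38.5819. Δ = (V_up−V_dn)/(S_up−S_dn) = (100.0000−100.0000)/(47.0699−36.6528) = 0.0000. V = [p*·100.0000 + (1−p*)·100.0000]/1.07 = 93.4579. B = V − Δ·S = 93.4579.
(3,1): S=49.5472. Δ = (V_up−V_dn)/(S_up−S_dn) = (100.0000−100.0000)/(60.4476−47.0699) = 0.0000. V = [p*·100.0000 + (1−p*)·100.0000]/1.07 = 93.4579. B = V − Δ·S = 93.4579.
(3,2): S=63.6291. Δ = (V_up−V_dn)/(S_up−S_dn) = (100.0000−100.0000)/(77.6275−60.4476) = 0.0000. V = [p*·100.0000 + (1−p*)·100.0000]/1.07 = 93.4579. B = V − Δ·S = 93.4579.
(3,3): S=81.7132. Δ = (V_up−V_dn)/(S_up−S_dn) = (0.0000−100.0000)/(99.6901−77.6275) = -4.5326. V = [p*·0.0000 + (1−p*)·100.0000]/1.07 = 51.9211. B = V − Δ·S = 422.2915.
(2,0): S=40.6125. Δ = (V_up−V_dn)/(S_up−S_dn) = (93.4579−93.4579)/(49.5472−38.5819) = 0.0000. V = [p*·93.4579 + (1−p*)·93.4579]/1.07 = 87.3439. B = V − Δ·S = 87.3439.
(2,1): S=52.1550. Δ = (V_up−V_dn)/(S_up−S_dn) = (93.4579−93.4579)/(63.6291−49.5472) = 0.0000. V = [p*·93.4579 + (1−p*)·93.4579]/1.07 = 87.3439. B = V − Δ·S = 87.3439.
(2,2): S=66.9780. Δ = (V_up−V_dn)/(S_up−S_dn) = (51.9211−93.4579)/(81.7132−63.6291) = -2.2969. V = [p*·51.9211 + (1−p*)·93.4579]/1.07 = 70.0908. B = V − Δ·S = 223.9310.
(1,0): S=42.7500. Δ = (V_up−V_dn)/(S_up−S_dn) = (87.3439−87.3439)/(52.1550−40.6125) = 0.0000. V = [p*·87.3439 + (1−p*)·87.3439]/1.07 = 81.6298. B = V − Δ·S = 81.6298.
(1,1): S=54.9000. Δ = (V_up−V_dn)/(S_up−S_dn) = (70.0908−87.3439)/(66.9780−52.1550) = -1.1639. V = [p*·70.0908 + (1−p*)·87.3439]/1.07 = 74.4634. B = V − Δ·S = 138.3638.
(0,0): S=45.0000. Δ = (V_up−V_dn)/(S_up−S_dn) = (74.4634−81.6298)/(54.9000−42.7500) = -0.5898. V = [p*·74.4634 + (1−p*)·81.6298]/1.07 = 73.3128. B = V − Δ·S = 99.8550.
Each (Δ,B) replicates both successor values, so the strategy is self-financing and V0 is arbitrage-free.

(0,0): Delta=-0.5898 Bond=99.8550
(1,0): Delta=0.0000 Bond=81.6298
(1,1): Delta=-1.1639 Bond=138.3638
(2,0): Delta=0.0000 Bond=87.3439
(2,1): Delta=0.0000 Bond=87.3439
(2,2): Delta=-2.2969 Bond=223.9310
(3,0): Delta=0.0000 Bond=93.4579
(3,1): Delta=0.0000 Bond=93.4579
(3,2): Delta=0.0000 Bond=93.4579
(3,3): Delta=-4.5326 Bond=422.2915
V0=73.3128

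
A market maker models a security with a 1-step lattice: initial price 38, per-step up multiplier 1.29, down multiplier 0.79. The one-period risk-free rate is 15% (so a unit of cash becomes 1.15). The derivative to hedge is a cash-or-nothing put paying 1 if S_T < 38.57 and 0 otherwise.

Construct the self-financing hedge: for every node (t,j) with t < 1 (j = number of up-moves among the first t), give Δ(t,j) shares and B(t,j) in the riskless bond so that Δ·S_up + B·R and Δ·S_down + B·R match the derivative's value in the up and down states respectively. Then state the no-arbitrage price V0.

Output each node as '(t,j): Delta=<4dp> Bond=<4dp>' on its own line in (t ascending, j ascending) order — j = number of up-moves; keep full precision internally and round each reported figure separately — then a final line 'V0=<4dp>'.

(0,0): Delta=-0.0526 Bond=2.2435
V0=0.2435

Risk-neutral probability p* = (R−d)/(u−d) = (1.15−0.79)/(1.29−0.79) = 0.7200.
Terminal payoffs: V(1,0)=1.0000, V(1,1)=0.0000
Node (0,0) S=38.0000: V=(p*·0.0000+(1−p*)·1.0000)/1.15=0.2435; Δ=(0.0000−1.0000)/(49.0200−30.0200)=-0.0526; B=V−Δ·S=2.2435
Check: Δ(0,0)·S0 + B(0,0) = 0.2435 = V0.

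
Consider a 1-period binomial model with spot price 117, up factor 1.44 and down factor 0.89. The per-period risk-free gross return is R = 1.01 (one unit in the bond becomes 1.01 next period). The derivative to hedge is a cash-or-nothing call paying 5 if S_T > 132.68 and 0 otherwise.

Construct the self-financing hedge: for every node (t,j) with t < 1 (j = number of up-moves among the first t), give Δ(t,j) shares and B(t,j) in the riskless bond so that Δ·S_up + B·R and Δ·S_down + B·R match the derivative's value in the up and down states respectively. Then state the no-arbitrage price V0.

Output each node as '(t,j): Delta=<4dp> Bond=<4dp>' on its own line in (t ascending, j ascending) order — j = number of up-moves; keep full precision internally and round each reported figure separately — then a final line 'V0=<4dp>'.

(0,0): Delta=0.0777 Bond=-8.0108
V0=1.0801

The replicating-portfolio and risk-neutral prices coincide; use p* = (1.01−0.89)/(1.44−0.89) = 0.2182 for the latter.
Terminal payoffs: V(1,0)=0.0000, V(1,1)=5.0000
(0,0): S=117.0000. Δ = (V_up−V_dn)/(S_up−S_dn) = (5.0000−0.0000)/(168.4800−104.1300) = 0.0777. V = [p*·5.0000 + (1−p*)·0.0000]/1.01 = 1.0801. B = V − Δ·S = -8.0108.
Self-financing check: at every node Δ·S+B equals the discounted successor values.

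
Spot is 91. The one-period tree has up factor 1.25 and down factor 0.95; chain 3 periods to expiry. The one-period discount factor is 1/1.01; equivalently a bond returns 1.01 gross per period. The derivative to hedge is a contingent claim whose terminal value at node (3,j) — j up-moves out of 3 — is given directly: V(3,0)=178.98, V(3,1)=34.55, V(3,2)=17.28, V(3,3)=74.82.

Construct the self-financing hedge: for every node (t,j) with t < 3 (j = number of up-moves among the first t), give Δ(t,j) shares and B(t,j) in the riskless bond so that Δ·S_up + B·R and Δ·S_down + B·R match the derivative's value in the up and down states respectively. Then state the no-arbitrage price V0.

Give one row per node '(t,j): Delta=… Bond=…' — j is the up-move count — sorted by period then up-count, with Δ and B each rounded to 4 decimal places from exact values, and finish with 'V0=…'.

(0,0): Delta=-3.4350 Bond=416.5945
(1,0): Delta=-4.5429 Bond=516.5386
(1,1): Delta=-0.0670 Bond=37.6479
(2,0): Delta=-5.8620 Bond=630.0413
(2,1): Delta=-0.5327 Bond=88.3548
(2,2): Delta=1.3489 Bond=-163.2970
V0=104.0108

Since d<R<u, set p* = (R−d)/(u−d) = 0.2000; price each node as the discounted p*-expectation of its children.
Terminal values V(3,·): V(3,0)=178.9800, V(3,1)=34.5500, V(3,2)=17.2800, V(3,3)=74.8200
  t=2,j=0: stock 82.1275 → up 102.6594 (V=34.5500), down 78.0211 (V=178.9800). Price 148.6079; hedge Δ=-5.8620, bond B=630.0413.
  t=2,j=1: stock 108.0625 → up 135.0781 (V=17.2800), down 102.6594 (V=34.5500). Price 30.7881; hedge Δ=-0.5327, bond B=88.3548.
  t=2,j=2: stock 142.1875 → up 177.7344 (V=74.8200), down 135.0781 (V=17.2800). Price 28.5030; hedge Δ=1.3489, bond B=-163.2970.
  t=1,j=0: stock 86.4500 → up 108.0625 (V=30.7881), down 82.1275 (V=148.6079). Price 123.8059; hedge Δ=-4.5429, bond B=516.5386.
  t=1,j=1: stock 113.7500 → up 142.1875 (V=28.5030), down 108.0625 (V=30.7881). Price 30.0308; hedge Δ=-0.0670, bond B=37.6479.
  t=0,j=0: stock 91.0000 → up 113.7500 (V=30.0308), down 86.4500 (V=123.8059). Price 104.0108; hedge Δ=-3.4350, bond B=416.5945.
Root portfolio cost Δ·91+B reproduces V0=104.0108.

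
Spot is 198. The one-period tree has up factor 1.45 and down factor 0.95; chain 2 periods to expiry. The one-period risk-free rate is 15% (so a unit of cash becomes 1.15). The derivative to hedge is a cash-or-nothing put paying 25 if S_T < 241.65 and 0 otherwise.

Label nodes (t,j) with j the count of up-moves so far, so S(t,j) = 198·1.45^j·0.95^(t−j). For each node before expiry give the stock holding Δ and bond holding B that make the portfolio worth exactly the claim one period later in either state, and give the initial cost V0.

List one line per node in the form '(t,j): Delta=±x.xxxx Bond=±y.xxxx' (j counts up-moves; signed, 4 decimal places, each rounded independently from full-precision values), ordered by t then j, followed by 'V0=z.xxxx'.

No-arbitrage ⇒ martingale measure with p* = (R−d)/(u−d) = 0.4000.
Terminal payoffs: V(2,0)=25.0000, V(2,1)=0.0000, V(2,2)=0.0000
  t=1,j=0: stock 188.1000 → up 272.7450 (V=0.0000), down 178.6950 (V=25.0000). Price 13.0435; hedge Δ=-0.2658, bond B=63.0435.
  t=1,j=1: stock 287.1000 → up 416.2950 (V=0.0000), down 272.7450 (V=0.0000). Price 0.0000; hedge Δ=0.0000, bond B=0.0000.
  t=0,j=0: stock 198.0000 → up 287.1000 (V=0.0000), down 188.1000 (V=13.0435). Price 6.8053; hedge Δ=-0.1318, bond B=32.8922.
Check: Δ(0,0)·S0 + B(0,0) = 6.8053 = V0.

(0,0): Delta=-0.1318 Bond=32.8922
(1,0): Delta=-0.2658 Bond=63.0435
(1,1): Delta=0.0000 Bond=0.0000
V0=6.8053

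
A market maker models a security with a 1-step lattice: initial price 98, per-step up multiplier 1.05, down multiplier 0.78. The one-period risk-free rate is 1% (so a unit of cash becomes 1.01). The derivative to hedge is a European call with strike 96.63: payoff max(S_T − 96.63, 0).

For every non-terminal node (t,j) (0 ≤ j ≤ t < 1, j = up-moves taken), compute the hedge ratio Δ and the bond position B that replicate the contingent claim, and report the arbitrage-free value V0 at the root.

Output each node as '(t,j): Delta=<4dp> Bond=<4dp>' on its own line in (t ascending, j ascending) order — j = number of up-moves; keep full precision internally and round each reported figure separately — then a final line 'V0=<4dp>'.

(0,0): Delta=0.2370 Bond=-17.9340
V0=5.2882

Risk-neutral probability p* = (R−d)/(u−d) = (1.01−0.78)/(1.05−0.78) = 0.8519.
At expiry t=1: V(1,0)=0.0000, V(1,1)=6.2700
  t=0,j=0: stock 98.0000 → up 102.9000 (V=6.2700), down 76.4400 (V=0.0000). Price 5.2882; hedge Δ=0.2370, bond B=-17.9340.
Self-financing check: at every node Δ·S+B equals the discounted successor values.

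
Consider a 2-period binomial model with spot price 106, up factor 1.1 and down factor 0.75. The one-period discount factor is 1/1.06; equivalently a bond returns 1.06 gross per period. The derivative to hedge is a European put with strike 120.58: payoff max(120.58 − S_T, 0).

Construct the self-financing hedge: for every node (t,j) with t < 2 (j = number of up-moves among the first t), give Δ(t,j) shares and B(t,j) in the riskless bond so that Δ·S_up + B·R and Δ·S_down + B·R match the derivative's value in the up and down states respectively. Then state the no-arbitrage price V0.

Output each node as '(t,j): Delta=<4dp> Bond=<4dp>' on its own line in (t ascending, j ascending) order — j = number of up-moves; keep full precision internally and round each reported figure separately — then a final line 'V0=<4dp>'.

Risk-neutral probability p* = (R−d)/(u−d) = (1.06−0.75)/(1.1−0.75) = 0.8857.
Terminal payoffs: V(2,0)=60.9550, V(2,1)=33.1300, V(2,2)=0.0000
Node (1,0) S=79.5000: V=(p*·33.1300+(1−p*)·60.9550)/1.06=34.2547; Δ=(33.1300−60.9550)/(87.4500−59.6250)=-1.0000; B=V−Δ·S=113.7547
Node (1,1) S=116.6000: V=(p*·0.0000+(1−p*)·33.1300)/1.06=3.5720; Δ=(0.0000−33.1300)/(128.2600−87.4500)=-0.8118; B=V−Δ·S=98.2291
Node (0,0) S=106.0000: V=(p*·3.5720+(1−p*)·34.2547)/1.06=6.6779; Δ=(3.5720−34.2547)/(116.6000−79.5000)=-0.8270; B=V−Δ·S=94.3429
Self-financing check: at every node Δ·S+B equals the discounted successor values.

(0,0): Delta=-0.8270 Bond=94.3429
(1,0): Delta=-1.0000 Bond=113.7547
(1,1): Delta=-0.8118 Bond=98.2291
V0=6.6779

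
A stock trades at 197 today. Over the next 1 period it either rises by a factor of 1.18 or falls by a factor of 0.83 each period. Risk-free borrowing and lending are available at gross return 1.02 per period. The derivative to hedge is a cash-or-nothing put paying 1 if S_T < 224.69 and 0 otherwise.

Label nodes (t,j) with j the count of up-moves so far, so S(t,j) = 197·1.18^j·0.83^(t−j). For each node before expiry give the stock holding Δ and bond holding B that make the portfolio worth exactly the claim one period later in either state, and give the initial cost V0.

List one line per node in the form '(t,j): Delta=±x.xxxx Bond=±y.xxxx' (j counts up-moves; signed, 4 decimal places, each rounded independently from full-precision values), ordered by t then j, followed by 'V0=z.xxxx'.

(0,0): Delta=-0.0145 Bond=3.3053
V0=0.4482

The replicating-portfolio and risk-neutral prices coincide; use p* = (1.02−0.83)/(1.18−0.83) = 0.5429 for the latter.
At expiry t=1: V(1,0)=1.0000, V(1,1)=0.0000
  t=0,j=0: stock 197.0000 → up 232.4600 (V=0.0000), down 163.5100 (V=1.0000). Price 0.4482; hedge Δ=-0.0145, bond B=3.3053.
Self-financing check: at every node Δ·S+B equals the discounted successor values.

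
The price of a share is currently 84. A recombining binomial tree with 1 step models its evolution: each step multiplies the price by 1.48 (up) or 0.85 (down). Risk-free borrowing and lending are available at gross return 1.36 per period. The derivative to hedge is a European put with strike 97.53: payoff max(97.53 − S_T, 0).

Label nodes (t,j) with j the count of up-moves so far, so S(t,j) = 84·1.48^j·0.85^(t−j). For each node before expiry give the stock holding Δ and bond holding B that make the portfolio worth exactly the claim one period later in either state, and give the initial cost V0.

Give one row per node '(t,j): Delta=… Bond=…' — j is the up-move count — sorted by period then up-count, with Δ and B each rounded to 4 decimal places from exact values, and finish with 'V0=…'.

Risk-neutral probability p* = (R−d)/(u−d) = (1.36−0.85)/(1.48−0.85) = 0.8095.
Payoff layer (t=1): V(1,0)=26.1300, V(1,1)=0.0000
  t=0,j=0: stock 84.0000 → up 124.3200 (V=0.0000), down 71.4000 (V=26.1300). Price 3.6597; hedge Δ=-0.4938, bond B=45.1359.
Root portfolio cost Δ·84+B reproduces V0=3.6597.

(0,0): Delta=-0.4938 Bond=45.1359
V0=3.6597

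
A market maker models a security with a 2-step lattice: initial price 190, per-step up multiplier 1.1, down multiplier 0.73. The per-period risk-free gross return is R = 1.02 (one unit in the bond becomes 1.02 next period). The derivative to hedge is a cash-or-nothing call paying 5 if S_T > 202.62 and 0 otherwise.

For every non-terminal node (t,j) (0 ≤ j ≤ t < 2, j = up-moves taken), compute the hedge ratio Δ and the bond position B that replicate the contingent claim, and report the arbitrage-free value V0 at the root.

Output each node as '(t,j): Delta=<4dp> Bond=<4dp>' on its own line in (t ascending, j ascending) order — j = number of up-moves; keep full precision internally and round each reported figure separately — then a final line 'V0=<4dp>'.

(0,0): Delta=0.0547 Bond=-7.4317
(1,0): Delta=0.0000 Bond=0.0000
(1,1): Delta=0.0647 Bond=-9.6714
V0=2.9523

Since d<R<u, set p* = (R−d)/(u−d) = 0.7838; price each node as the discounted p*-expectation of its children.
Terminal values V(2,·): V(2,0)=0.0000, V(2,1)=0.0000, V(2,2)=5.0000
Node (1,0) S=138.7000: V=(p*·0.0000+(1−p*)·0.0000)/1.02=0.0000; Δ=(0.0000−0.0000)/(152.5700−101.2510)=0.0000; B=V−Δ·S=0.0000
Node (1,1) S=209.0000: V=(p*·5.0000+(1−p*)·0.0000)/1.02=3.8421; Δ=(5.0000−0.0000)/(229.9000−152.5700)=0.0647; B=V−Δ·S=-9.6714
Node (0,0) S=190.0000: V=(p*·3.8421+(1−p*)·0.0000)/1.02=2.9523; Δ=(3.8421−0.0000)/(209.0000−138.7000)=0.0547; B=V−Δ·S=-7.4317
Root portfolio cost Δ·190+B reproduces V0=2.9523.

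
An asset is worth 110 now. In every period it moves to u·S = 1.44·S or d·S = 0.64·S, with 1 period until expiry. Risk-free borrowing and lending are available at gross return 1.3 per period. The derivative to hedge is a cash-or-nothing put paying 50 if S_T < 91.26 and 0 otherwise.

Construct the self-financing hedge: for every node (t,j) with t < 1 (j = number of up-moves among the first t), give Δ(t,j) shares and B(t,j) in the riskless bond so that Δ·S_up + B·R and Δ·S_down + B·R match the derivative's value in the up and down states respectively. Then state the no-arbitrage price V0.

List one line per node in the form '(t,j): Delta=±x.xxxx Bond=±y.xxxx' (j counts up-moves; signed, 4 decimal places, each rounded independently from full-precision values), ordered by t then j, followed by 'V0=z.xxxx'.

Under the risk-neutral measure, an up-move has probability p* = (R−d)/(u−d) = 0.8250 and values discount at R = 1.3.
Terminal payoffs: V(1,0)=50.0000, V(1,1)=0.0000
Node (0,0) S=110.0000: V=(p*·0.0000+(1−p*)·50.0000)/1.3=6.7308; Δ=(0.0000−50.0000)/(158.4000−70.4000)=-0.5682; B=V−Δ·S=69.2308
Root portfolio cost Δ·110+B reproduces V0=6.7308.

(0,0): Delta=-0.5682 Bond=69.2308
V0=6.7308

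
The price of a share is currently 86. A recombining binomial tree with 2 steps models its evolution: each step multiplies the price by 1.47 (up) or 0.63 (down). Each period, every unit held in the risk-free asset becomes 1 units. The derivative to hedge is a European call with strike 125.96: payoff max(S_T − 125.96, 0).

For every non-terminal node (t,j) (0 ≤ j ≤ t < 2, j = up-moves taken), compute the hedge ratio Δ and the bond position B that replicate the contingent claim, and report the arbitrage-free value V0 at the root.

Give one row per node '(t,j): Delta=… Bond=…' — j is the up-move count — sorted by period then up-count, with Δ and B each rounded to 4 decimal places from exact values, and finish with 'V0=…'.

(0,0): Delta=0.3651 Bond=-19.7809
(1,0): Delta=0.0000 Bond=0.0000
(1,1): Delta=0.5639 Bond=-44.9081
V0=11.6174

Since d<R<u, set p* = (R−d)/(u−d) = 0.4405; price each node as the discounted p*-expectation of its children.
Terminal values V(2,·): V(2,0)=0.0000, V(2,1)=0.0000, V(2,2)=59.8774
  t=1,j=0: stock 54.1800 → up 79.6446 (V=0.0000), down 34.1334 (V=0.0000). Price 0.0000; hedge Δ=0.0000, bond B=0.0000.
  t=1,j=1: stock 126.4200 → up 185.8374 (V=59.8774), down 79.6446 (V=0.0000). Price 26.3746; hedge Δ=0.5639, bond B=-44.9080.
  t=0,j=0: stock 86.0000 → up 126.4200 (V=26.3746), down 54.1800 (V=0.0000). Price 11.6174; hedge Δ=0.3651, bond B=-19.7809.
Check: Δ(0,0)·S0 + B(0,0) = 11.6174 = V0.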